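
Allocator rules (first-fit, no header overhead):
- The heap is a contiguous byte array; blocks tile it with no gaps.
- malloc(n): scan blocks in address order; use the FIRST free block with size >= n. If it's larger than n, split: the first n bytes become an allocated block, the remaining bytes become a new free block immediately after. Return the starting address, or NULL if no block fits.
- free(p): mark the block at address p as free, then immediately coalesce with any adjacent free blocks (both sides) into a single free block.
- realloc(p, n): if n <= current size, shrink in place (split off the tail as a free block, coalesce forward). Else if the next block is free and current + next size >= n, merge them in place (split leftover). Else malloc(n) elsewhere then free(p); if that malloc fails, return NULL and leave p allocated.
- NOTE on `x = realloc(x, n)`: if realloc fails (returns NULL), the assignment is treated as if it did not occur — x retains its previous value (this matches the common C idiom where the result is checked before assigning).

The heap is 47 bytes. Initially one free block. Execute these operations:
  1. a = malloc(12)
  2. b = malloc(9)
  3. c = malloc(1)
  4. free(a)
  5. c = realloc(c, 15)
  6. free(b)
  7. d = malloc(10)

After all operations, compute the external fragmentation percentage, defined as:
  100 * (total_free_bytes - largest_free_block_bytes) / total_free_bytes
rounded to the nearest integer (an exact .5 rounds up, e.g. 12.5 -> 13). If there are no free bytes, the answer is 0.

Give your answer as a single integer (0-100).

Answer: 50

Derivation:
Op 1: a = malloc(12) -> a = 0; heap: [0-11 ALLOC][12-46 FREE]
Op 2: b = malloc(9) -> b = 12; heap: [0-11 ALLOC][12-20 ALLOC][21-46 FREE]
Op 3: c = malloc(1) -> c = 21; heap: [0-11 ALLOC][12-20 ALLOC][21-21 ALLOC][22-46 FREE]
Op 4: free(a) -> (freed a); heap: [0-11 FREE][12-20 ALLOC][21-21 ALLOC][22-46 FREE]
Op 5: c = realloc(c, 15) -> c = 21; heap: [0-11 FREE][12-20 ALLOC][21-35 ALLOC][36-46 FREE]
Op 6: free(b) -> (freed b); heap: [0-20 FREE][21-35 ALLOC][36-46 FREE]
Op 7: d = malloc(10) -> d = 0; heap: [0-9 ALLOC][10-20 FREE][21-35 ALLOC][36-46 FREE]
Free blocks: [11 11] total_free=22 largest=11 -> 100*(22-11)/22 = 1100/22 = 50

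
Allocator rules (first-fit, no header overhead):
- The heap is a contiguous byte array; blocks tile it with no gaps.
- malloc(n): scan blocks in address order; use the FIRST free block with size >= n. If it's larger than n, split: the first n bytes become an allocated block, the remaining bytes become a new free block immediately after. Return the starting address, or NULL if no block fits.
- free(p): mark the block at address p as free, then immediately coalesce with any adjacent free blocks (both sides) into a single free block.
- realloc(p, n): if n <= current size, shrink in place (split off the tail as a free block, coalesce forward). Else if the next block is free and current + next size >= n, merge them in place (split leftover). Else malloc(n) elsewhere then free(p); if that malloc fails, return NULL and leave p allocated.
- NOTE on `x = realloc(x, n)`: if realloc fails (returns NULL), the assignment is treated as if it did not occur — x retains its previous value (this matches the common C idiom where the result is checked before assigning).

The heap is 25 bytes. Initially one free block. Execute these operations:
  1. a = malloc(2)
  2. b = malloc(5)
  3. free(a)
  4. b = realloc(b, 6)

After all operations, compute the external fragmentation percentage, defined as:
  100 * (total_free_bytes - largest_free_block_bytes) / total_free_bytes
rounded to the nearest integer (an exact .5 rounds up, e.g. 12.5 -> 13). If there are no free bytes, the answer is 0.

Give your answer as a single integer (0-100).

Op 1: a = malloc(2) -> a = 0; heap: [0-1 ALLOC][2-24 FREE]
Op 2: b = malloc(5) -> b = 2; heap: [0-1 ALLOC][2-6 ALLOC][7-24 FREE]
Op 3: free(a) -> (freed a); heap: [0-1 FREE][2-6 ALLOC][7-24 FREE]
Op 4: b = realloc(b, 6) -> b = 2; heap: [0-1 FREE][2-7 ALLOC][8-24 FREE]
Free blocks: [2 17] total_free=19 largest=17 -> 100*(19-17)/19 = 200/19 ≈ 10.526 -> rounds to 11

Answer: 11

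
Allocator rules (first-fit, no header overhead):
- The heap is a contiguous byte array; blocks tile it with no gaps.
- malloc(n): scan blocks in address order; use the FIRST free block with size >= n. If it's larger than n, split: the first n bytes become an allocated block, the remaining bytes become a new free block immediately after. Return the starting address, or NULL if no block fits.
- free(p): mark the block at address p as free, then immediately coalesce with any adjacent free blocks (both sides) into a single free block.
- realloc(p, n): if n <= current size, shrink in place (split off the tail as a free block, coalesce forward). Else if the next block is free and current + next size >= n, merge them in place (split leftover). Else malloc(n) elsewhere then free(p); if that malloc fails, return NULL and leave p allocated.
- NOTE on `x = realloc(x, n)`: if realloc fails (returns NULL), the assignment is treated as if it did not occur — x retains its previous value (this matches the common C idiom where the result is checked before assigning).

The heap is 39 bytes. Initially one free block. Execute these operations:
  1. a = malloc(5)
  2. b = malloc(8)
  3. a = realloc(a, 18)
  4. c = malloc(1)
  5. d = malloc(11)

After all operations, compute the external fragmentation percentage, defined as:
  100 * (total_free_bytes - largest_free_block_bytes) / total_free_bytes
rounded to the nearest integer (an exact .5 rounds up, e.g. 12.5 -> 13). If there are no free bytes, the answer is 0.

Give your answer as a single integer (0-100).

Op 1: a = malloc(5) -> a = 0; heap: [0-4 ALLOC][5-38 FREE]
Op 2: b = malloc(8) -> b = 5; heap: [0-4 ALLOC][5-12 ALLOC][13-38 FREE]
Op 3: a = realloc(a, 18) -> a = 13; heap: [0-4 FREE][5-12 ALLOC][13-30 ALLOC][31-38 FREE]
Op 4: c = malloc(1) -> c = 0; heap: [0-0 ALLOC][1-4 FREE][5-12 ALLOC][13-30 ALLOC][31-38 FREE]
Op 5: d = malloc(11) -> d = NULL; heap: [0-0 ALLOC][1-4 FREE][5-12 ALLOC][13-30 ALLOC][31-38 FREE]
Free blocks: [4 8] total_free=12 largest=8 -> 100*(12-8)/12 = 400/12 ≈ 33.333 -> rounds to 33

Answer: 33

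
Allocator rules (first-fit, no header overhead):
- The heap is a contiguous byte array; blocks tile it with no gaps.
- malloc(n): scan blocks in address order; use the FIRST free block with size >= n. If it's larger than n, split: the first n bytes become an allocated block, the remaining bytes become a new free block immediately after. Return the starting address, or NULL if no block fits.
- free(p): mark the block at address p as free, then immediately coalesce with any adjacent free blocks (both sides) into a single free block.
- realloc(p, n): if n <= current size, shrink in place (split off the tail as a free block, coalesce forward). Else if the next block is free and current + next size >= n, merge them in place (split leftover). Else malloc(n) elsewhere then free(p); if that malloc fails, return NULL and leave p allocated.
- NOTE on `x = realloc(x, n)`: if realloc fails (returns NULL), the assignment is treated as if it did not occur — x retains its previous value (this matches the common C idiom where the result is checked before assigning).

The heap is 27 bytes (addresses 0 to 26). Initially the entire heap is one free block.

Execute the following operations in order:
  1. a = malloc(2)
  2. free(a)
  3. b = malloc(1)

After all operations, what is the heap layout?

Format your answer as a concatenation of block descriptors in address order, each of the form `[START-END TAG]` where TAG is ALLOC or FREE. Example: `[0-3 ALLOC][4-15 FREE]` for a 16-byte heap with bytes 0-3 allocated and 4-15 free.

Op 1: a = malloc(2) -> a = 0; heap: [0-1 ALLOC][2-26 FREE]
Op 2: free(a) -> (freed a); heap: [0-26 FREE]
Op 3: b = malloc(1) -> b = 0; heap: [0-0 ALLOC][1-26 FREE]

Answer: [0-0 ALLOC][1-26 FREE]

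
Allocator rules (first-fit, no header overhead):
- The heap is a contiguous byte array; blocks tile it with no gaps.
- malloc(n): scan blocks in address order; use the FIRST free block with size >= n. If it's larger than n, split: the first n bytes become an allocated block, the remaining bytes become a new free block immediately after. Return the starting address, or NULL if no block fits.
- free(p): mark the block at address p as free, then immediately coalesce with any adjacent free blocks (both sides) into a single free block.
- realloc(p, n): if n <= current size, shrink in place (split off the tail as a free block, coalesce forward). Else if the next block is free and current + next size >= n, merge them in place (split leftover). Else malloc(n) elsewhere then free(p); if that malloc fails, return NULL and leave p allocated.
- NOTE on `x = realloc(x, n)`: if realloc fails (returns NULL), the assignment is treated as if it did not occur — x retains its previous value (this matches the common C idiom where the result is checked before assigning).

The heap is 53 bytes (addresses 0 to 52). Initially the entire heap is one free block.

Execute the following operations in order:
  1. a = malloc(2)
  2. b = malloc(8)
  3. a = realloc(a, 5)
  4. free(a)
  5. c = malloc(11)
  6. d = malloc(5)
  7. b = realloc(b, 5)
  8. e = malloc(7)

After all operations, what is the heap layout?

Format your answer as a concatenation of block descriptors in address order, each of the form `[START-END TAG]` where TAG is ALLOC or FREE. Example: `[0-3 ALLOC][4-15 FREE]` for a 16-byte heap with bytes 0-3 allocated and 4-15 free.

Op 1: a = malloc(2) -> a = 0; heap: [0-1 ALLOC][2-52 FREE]
Op 2: b = malloc(8) -> b = 2; heap: [0-1 ALLOC][2-9 ALLOC][10-52 FREE]
Op 3: a = realloc(a, 5) -> a = 10; heap: [0-1 FREE][2-9 ALLOC][10-14 ALLOC][15-52 FREE]
Op 4: free(a) -> (freed a); heap: [0-1 FREE][2-9 ALLOC][10-52 FREE]
Op 5: c = malloc(11) -> c = 10; heap: [0-1 FREE][2-9 ALLOC][10-20 ALLOC][21-52 FREE]
Op 6: d = malloc(5) -> d = 21; heap: [0-1 FREE][2-9 ALLOC][10-20 ALLOC][21-25 ALLOC][26-52 FREE]
Op 7: b = realloc(b, 5) -> b = 2; heap: [0-1 FREE][2-6 ALLOC][7-9 FREE][10-20 ALLOC][21-25 ALLOC][26-52 FREE]
Op 8: e = malloc(7) -> e = 26; heap: [0-1 FREE][2-6 ALLOC][7-9 FREE][10-20 ALLOC][21-25 ALLOC][26-32 ALLOC][33-52 FREE]

Answer: [0-1 FREE][2-6 ALLOC][7-9 FREE][10-20 ALLOC][21-25 ALLOC][26-32 ALLOC][33-52 FREE]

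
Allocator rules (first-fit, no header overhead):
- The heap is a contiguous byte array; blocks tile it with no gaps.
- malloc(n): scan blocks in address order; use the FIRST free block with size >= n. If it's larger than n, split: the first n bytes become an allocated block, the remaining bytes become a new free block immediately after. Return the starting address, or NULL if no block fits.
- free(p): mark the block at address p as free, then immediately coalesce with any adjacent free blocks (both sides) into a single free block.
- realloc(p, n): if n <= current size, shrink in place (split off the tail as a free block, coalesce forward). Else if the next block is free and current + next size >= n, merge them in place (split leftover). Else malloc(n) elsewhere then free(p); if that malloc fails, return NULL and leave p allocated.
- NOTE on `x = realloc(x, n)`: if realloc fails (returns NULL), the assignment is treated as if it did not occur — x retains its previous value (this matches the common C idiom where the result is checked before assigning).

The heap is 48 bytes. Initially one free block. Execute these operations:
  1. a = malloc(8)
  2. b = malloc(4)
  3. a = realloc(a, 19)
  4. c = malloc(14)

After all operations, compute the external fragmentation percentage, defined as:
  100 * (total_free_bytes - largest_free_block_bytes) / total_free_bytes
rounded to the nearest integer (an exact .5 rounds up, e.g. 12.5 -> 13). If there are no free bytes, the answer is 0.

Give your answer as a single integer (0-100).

Op 1: a = malloc(8) -> a = 0; heap: [0-7 ALLOC][8-47 FREE]
Op 2: b = malloc(4) -> b = 8; heap: [0-7 ALLOC][8-11 ALLOC][12-47 FREE]
Op 3: a = realloc(a, 19) -> a = 12; heap: [0-7 FREE][8-11 ALLOC][12-30 ALLOC][31-47 FREE]
Op 4: c = malloc(14) -> c = 31; heap: [0-7 FREE][8-11 ALLOC][12-30 ALLOC][31-44 ALLOC][45-47 FREE]
Free blocks: [8 3] total_free=11 largest=8 -> 100*(11-8)/11 = 300/11 ≈ 27.273 -> rounds to 27

Answer: 27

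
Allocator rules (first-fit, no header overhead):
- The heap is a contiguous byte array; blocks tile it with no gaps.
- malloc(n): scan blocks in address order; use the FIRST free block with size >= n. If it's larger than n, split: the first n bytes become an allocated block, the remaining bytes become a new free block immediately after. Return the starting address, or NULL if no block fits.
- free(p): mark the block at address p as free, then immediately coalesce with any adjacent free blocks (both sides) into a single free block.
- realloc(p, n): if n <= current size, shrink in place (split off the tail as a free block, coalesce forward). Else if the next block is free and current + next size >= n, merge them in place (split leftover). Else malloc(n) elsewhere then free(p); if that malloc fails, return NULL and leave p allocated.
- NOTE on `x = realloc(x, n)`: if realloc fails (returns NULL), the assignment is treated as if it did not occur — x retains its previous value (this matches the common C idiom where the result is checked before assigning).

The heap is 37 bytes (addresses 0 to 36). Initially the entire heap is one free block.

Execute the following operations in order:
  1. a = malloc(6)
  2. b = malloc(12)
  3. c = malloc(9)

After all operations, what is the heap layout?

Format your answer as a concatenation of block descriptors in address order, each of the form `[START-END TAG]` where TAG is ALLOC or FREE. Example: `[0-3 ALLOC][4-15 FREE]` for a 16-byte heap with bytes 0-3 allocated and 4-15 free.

Op 1: a = malloc(6) -> a = 0; heap: [0-5 ALLOC][6-36 FREE]
Op 2: b = malloc(12) -> b = 6; heap: [0-5 ALLOC][6-17 ALLOC][18-36 FREE]
Op 3: c = malloc(9) -> c = 18; heap: [0-5 ALLOC][6-17 ALLOC][18-26 ALLOC][27-36 FREE]

Answer: [0-5 ALLOC][6-17 ALLOC][18-26 ALLOC][27-36 FREE]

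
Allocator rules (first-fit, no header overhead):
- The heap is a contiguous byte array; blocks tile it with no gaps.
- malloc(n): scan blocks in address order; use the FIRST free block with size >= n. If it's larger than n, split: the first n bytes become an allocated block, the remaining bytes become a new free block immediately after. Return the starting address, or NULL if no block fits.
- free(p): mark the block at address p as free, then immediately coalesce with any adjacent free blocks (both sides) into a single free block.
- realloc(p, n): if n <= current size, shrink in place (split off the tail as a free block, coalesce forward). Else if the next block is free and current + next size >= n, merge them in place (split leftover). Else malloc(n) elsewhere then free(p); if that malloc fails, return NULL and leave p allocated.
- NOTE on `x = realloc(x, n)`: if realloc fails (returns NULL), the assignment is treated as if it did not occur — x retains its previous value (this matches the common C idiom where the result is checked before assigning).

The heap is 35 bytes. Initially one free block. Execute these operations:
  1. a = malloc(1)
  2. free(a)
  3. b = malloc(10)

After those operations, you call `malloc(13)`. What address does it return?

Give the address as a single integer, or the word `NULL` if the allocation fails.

Op 1: a = malloc(1) -> a = 0; heap: [0-0 ALLOC][1-34 FREE]
Op 2: free(a) -> (freed a); heap: [0-34 FREE]
Op 3: b = malloc(10) -> b = 0; heap: [0-9 ALLOC][10-34 FREE]
malloc(13): first-fit scan over [0-9 ALLOC][10-34 FREE] -> 10

Answer: 10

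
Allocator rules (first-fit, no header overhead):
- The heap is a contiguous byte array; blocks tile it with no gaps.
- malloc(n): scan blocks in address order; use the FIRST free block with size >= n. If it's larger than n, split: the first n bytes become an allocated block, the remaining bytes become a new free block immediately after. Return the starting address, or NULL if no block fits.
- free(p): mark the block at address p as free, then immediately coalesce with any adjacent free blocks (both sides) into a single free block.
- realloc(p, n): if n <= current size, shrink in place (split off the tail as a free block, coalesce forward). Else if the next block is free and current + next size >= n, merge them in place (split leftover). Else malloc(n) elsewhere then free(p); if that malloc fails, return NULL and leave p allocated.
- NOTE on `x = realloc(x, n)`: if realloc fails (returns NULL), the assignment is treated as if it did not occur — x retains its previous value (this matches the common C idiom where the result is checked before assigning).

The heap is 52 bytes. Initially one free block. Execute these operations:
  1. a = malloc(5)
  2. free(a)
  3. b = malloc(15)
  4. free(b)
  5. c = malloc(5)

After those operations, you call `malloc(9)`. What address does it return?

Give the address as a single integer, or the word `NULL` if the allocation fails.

Answer: 5

Derivation:
Op 1: a = malloc(5) -> a = 0; heap: [0-4 ALLOC][5-51 FREE]
Op 2: free(a) -> (freed a); heap: [0-51 FREE]
Op 3: b = malloc(15) -> b = 0; heap: [0-14 ALLOC][15-51 FREE]
Op 4: free(b) -> (freed b); heap: [0-51 FREE]
Op 5: c = malloc(5) -> c = 0; heap: [0-4 ALLOC][5-51 FREE]
malloc(9): first-fit scan over [0-4 ALLOC][5-51 FREE] -> 5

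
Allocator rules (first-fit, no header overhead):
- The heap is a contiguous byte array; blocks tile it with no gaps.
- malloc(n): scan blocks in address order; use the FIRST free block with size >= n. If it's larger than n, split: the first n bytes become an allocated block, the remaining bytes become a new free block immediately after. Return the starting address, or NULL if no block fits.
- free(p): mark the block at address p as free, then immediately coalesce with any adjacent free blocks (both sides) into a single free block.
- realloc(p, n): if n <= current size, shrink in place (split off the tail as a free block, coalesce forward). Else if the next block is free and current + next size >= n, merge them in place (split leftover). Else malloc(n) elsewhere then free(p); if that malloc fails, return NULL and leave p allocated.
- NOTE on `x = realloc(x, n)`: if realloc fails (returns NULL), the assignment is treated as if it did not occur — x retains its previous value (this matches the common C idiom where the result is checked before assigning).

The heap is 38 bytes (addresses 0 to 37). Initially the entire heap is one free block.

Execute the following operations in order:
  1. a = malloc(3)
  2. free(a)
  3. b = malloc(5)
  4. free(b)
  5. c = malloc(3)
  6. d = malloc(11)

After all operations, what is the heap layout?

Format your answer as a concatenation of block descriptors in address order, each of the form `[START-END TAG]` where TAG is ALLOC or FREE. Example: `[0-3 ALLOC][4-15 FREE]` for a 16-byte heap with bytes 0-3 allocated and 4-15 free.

Op 1: a = malloc(3) -> a = 0; heap: [0-2 ALLOC][3-37 FREE]
Op 2: free(a) -> (freed a); heap: [0-37 FREE]
Op 3: b = malloc(5) -> b = 0; heap: [0-4 ALLOC][5-37 FREE]
Op 4: free(b) -> (freed b); heap: [0-37 FREE]
Op 5: c = malloc(3) -> c = 0; heap: [0-2 ALLOC][3-37 FREE]
Op 6: d = malloc(11) -> d = 3; heap: [0-2 ALLOC][3-13 ALLOC][14-37 FREE]

Answer: [0-2 ALLOC][3-13 ALLOC][14-37 FREE]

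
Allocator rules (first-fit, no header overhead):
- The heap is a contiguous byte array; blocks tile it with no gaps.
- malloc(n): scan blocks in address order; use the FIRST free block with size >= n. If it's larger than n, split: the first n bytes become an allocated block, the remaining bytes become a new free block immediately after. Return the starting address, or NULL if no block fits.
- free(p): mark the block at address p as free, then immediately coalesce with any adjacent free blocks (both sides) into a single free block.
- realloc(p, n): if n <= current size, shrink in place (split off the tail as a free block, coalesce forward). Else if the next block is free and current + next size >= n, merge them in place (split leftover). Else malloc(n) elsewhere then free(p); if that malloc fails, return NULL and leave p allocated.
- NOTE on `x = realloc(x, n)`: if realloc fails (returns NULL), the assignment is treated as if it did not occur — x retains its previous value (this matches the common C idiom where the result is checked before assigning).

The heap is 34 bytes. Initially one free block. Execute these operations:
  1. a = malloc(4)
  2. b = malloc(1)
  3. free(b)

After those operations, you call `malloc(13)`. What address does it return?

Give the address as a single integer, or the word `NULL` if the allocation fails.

Op 1: a = malloc(4) -> a = 0; heap: [0-3 ALLOC][4-33 FREE]
Op 2: b = malloc(1) -> b = 4; heap: [0-3 ALLOC][4-4 ALLOC][5-33 FREE]
Op 3: free(b) -> (freed b); heap: [0-3 ALLOC][4-33 FREE]
malloc(13): first-fit scan over [0-3 ALLOC][4-33 FREE] -> 4

Answer: 4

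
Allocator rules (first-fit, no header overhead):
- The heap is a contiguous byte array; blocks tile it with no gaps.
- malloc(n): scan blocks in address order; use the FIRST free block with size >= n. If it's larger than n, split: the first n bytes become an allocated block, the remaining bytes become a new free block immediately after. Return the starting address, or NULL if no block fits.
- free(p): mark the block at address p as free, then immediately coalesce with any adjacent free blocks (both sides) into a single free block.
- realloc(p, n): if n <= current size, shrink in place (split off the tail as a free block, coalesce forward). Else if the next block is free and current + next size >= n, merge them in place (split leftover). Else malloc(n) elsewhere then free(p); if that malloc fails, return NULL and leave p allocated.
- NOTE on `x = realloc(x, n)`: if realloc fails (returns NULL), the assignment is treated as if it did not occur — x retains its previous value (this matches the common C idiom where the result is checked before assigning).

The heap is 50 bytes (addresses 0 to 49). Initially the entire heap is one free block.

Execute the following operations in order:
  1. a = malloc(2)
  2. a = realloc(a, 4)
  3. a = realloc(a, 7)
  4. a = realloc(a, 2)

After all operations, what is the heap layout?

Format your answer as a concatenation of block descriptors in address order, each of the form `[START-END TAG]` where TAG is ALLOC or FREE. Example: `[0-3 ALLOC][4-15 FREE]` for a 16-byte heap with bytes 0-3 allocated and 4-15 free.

Answer: [0-1 ALLOC][2-49 FREE]

Derivation:
Op 1: a = malloc(2) -> a = 0; heap: [0-1 ALLOC][2-49 FREE]
Op 2: a = realloc(a, 4) -> a = 0; heap: [0-3 ALLOC][4-49 FREE]
Op 3: a = realloc(a, 7) -> a = 0; heap: [0-6 ALLOC][7-49 FREE]
Op 4: a = realloc(a, 2) -> a = 0; heap: [0-1 ALLOC][2-49 FREE]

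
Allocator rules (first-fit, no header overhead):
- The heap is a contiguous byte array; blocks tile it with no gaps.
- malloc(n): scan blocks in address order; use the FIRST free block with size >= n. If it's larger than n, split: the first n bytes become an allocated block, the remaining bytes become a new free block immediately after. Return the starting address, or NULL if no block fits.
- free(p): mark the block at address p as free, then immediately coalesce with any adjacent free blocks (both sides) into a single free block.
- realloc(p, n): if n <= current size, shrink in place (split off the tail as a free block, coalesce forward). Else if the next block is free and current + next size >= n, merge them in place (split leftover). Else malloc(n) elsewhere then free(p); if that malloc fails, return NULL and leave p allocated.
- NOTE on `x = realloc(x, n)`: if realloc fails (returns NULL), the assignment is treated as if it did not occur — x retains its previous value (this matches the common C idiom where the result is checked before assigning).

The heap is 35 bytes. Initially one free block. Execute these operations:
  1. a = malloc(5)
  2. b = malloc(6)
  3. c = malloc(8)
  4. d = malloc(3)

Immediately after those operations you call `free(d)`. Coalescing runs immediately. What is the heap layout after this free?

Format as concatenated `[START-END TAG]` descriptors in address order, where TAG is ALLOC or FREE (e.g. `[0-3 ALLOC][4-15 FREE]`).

Answer: [0-4 ALLOC][5-10 ALLOC][11-18 ALLOC][19-34 FREE]

Derivation:
Op 1: a = malloc(5) -> a = 0; heap: [0-4 ALLOC][5-34 FREE]
Op 2: b = malloc(6) -> b = 5; heap: [0-4 ALLOC][5-10 ALLOC][11-34 FREE]
Op 3: c = malloc(8) -> c = 11; heap: [0-4 ALLOC][5-10 ALLOC][11-18 ALLOC][19-34 FREE]
Op 4: d = malloc(3) -> d = 19; heap: [0-4 ALLOC][5-10 ALLOC][11-18 ALLOC][19-21 ALLOC][22-34 FREE]
free(d): d = 19 -> block [19-21 ALLOC]; mark free, coalesce with adjacent free neighbors -> [0-4 ALLOC][5-10 ALLOC][11-18 ALLOC][19-34 FREE]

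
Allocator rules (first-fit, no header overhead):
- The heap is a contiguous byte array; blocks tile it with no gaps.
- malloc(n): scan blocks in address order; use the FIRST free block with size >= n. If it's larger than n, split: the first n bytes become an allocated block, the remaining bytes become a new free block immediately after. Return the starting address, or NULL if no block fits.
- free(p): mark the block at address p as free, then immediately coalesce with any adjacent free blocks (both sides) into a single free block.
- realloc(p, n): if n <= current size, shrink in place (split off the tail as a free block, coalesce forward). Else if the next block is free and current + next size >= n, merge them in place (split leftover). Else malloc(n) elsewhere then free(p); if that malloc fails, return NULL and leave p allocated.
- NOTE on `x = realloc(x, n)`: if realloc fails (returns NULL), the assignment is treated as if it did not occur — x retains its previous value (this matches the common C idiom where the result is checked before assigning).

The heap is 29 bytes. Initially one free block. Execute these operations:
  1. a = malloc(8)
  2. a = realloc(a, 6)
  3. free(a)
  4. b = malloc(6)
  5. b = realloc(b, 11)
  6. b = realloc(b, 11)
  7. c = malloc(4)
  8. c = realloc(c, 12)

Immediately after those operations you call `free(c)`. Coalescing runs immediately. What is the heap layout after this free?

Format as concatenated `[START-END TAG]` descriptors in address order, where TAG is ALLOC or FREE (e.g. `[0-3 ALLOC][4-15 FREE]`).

Answer: [0-10 ALLOC][11-28 FREE]

Derivation:
Op 1: a = malloc(8) -> a = 0; heap: [0-7 ALLOC][8-28 FREE]
Op 2: a = realloc(a, 6) -> a = 0; heap: [0-5 ALLOC][6-28 FREE]
Op 3: free(a) -> (freed a); heap: [0-28 FREE]
Op 4: b = malloc(6) -> b = 0; heap: [0-5 ALLOC][6-28 FREE]
Op 5: b = realloc(b, 11) -> b = 0; heap: [0-10 ALLOC][11-28 FREE]
Op 6: b = realloc(b, 11) -> b = 0; heap: [0-10 ALLOC][11-28 FREE]
Op 7: c = malloc(4) -> c = 11; heap: [0-10 ALLOC][11-14 ALLOC][15-28 FREE]
Op 8: c = realloc(c, 12) -> c = 11; heap: [0-10 ALLOC][11-22 ALLOC][23-28 FREE]
free(c): c = 11 -> block [11-22 ALLOC]; mark free, coalesce with adjacent free neighbors -> [0-10 ALLOC][11-28 FREE]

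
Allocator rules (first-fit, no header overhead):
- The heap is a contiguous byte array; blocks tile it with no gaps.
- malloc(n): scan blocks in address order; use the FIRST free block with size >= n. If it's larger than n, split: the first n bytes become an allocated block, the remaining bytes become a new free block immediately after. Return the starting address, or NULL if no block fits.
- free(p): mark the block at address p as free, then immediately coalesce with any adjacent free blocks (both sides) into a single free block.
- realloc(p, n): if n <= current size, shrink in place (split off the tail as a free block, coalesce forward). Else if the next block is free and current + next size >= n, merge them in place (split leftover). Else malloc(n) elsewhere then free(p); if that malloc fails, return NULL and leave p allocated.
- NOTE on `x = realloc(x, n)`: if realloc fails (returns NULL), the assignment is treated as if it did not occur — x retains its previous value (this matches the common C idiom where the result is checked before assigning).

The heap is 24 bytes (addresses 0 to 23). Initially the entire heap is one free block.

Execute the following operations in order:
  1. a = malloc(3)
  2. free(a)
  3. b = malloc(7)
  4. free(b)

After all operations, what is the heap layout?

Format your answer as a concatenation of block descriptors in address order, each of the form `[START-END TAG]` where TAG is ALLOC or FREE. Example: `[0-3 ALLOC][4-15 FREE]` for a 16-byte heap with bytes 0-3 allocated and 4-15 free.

Answer: [0-23 FREE]

Derivation:
Op 1: a = malloc(3) -> a = 0; heap: [0-2 ALLOC][3-23 FREE]
Op 2: free(a) -> (freed a); heap: [0-23 FREE]
Op 3: b = malloc(7) -> b = 0; heap: [0-6 ALLOC][7-23 FREE]
Op 4: free(b) -> (freed b); heap: [0-23 FREE]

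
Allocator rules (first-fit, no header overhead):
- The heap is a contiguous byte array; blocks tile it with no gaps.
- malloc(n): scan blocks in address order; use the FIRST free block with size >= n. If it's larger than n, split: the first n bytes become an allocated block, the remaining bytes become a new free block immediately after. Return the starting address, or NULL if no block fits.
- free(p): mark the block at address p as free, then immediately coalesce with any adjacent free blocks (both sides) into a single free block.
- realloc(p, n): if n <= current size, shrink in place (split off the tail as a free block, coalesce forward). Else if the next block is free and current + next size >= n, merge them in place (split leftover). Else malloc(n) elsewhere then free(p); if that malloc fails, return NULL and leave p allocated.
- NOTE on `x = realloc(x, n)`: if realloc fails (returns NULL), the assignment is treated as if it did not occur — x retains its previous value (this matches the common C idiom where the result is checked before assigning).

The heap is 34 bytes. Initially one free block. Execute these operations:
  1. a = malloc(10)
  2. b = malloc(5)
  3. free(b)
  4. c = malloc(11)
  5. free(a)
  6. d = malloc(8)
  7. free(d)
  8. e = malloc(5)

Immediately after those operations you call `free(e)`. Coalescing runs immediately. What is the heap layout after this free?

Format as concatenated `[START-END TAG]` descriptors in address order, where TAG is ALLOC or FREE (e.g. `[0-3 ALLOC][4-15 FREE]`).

Op 1: a = malloc(10) -> a = 0; heap: [0-9 ALLOC][10-33 FREE]
Op 2: b = malloc(5) -> b = 10; heap: [0-9 ALLOC][10-14 ALLOC][15-33 FREE]
Op 3: free(b) -> (freed b); heap: [0-9 ALLOC][10-33 FREE]
Op 4: c = malloc(11) -> c = 10; heap: [0-9 ALLOC][10-20 ALLOC][21-33 FREE]
Op 5: free(a) -> (freed a); heap: [0-9 FREE][10-20 ALLOC][21-33 FREE]
Op 6: d = malloc(8) -> d = 0; heap: [0-7 ALLOC][8-9 FREE][10-20 ALLOC][21-33 FREE]
Op 7: free(d) -> (freed d); heap: [0-9 FREE][10-20 ALLOC][21-33 FREE]
Op 8: e = malloc(5) -> e = 0; heap: [0-4 ALLOC][5-9 FREE][10-20 ALLOC][21-33 FREE]
free(e): e = 0 -> block [0-4 ALLOC]; mark free, coalesce with adjacent free neighbors -> [0-9 FREE][10-20 ALLOC][21-33 FREE]

Answer: [0-9 FREE][10-20 ALLOC][21-33 FREE]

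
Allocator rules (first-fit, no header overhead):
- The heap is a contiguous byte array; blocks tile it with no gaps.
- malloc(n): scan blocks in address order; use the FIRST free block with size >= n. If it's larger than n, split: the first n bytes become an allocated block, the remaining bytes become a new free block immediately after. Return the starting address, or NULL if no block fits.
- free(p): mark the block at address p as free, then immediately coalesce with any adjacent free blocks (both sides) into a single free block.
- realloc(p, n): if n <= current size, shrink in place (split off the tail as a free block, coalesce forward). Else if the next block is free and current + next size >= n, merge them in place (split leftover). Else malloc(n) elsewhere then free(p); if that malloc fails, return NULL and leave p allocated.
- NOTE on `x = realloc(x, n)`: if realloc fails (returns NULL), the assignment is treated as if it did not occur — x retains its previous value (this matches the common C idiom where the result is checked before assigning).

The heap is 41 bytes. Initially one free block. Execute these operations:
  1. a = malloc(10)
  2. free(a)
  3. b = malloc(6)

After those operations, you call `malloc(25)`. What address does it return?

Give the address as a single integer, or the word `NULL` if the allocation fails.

Answer: 6

Derivation:
Op 1: a = malloc(10) -> a = 0; heap: [0-9 ALLOC][10-40 FREE]
Op 2: free(a) -> (freed a); heap: [0-40 FREE]
Op 3: b = malloc(6) -> b = 0; heap: [0-5 ALLOC][6-40 FREE]
malloc(25): first-fit scan over [0-5 ALLOC][6-40 FREE] -> 6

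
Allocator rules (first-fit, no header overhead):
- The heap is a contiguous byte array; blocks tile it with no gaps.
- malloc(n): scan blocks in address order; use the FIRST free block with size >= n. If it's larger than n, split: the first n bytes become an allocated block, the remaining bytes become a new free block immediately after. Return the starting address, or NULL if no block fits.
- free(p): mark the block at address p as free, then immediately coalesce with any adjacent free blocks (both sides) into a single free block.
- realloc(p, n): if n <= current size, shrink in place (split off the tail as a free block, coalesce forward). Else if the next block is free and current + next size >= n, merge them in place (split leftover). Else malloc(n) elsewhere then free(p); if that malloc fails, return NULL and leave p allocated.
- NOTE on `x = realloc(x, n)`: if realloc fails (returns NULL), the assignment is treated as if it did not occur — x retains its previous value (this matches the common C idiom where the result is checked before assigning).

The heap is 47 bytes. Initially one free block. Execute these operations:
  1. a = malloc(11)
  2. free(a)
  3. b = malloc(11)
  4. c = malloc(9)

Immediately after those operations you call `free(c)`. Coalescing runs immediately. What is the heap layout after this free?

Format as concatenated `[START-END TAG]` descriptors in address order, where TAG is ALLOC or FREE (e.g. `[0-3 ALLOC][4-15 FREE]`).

Op 1: a = malloc(11) -> a = 0; heap: [0-10 ALLOC][11-46 FREE]
Op 2: free(a) -> (freed a); heap: [0-46 FREE]
Op 3: b = malloc(11) -> b = 0; heap: [0-10 ALLOC][11-46 FREE]
Op 4: c = malloc(9) -> c = 11; heap: [0-10 ALLOC][11-19 ALLOC][20-46 FREE]
free(c): c = 11 -> block [11-19 ALLOC]; mark free, coalesce with adjacent free neighbors -> [0-10 ALLOC][11-46 FREE]

Answer: [0-10 ALLOC][11-46 FREE]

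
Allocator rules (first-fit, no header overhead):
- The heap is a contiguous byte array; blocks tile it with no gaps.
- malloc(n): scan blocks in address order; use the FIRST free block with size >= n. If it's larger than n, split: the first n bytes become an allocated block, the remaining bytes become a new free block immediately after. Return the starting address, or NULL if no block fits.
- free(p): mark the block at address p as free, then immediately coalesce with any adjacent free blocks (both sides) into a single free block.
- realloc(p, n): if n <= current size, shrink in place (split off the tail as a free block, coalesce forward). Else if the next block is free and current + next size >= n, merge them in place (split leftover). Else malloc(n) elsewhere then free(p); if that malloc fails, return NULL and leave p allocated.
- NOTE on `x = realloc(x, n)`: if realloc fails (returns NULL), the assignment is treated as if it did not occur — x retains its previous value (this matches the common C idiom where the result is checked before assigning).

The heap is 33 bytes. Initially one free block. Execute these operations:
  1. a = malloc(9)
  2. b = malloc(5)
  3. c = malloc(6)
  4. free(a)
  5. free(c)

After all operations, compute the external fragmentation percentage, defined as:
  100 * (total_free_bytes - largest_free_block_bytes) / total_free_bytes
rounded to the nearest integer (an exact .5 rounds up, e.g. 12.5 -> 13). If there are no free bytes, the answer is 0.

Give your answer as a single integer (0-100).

Answer: 32

Derivation:
Op 1: a = malloc(9) -> a = 0; heap: [0-8 ALLOC][9-32 FREE]
Op 2: b = malloc(5) -> b = 9; heap: [0-8 ALLOC][9-13 ALLOC][14-32 FREE]
Op 3: c = malloc(6) -> c = 14; heap: [0-8 ALLOC][9-13 ALLOC][14-19 ALLOC][20-32 FREE]
Op 4: free(a) -> (freed a); heap: [0-8 FREE][9-13 ALLOC][14-19 ALLOC][20-32 FREE]
Op 5: free(c) -> (freed c); heap: [0-8 FREE][9-13 ALLOC][14-32 FREE]
Free blocks: [9 19] total_free=28 largest=19 -> 100*(28-19)/28 = 900/28 ≈ 32.143 -> rounds to 32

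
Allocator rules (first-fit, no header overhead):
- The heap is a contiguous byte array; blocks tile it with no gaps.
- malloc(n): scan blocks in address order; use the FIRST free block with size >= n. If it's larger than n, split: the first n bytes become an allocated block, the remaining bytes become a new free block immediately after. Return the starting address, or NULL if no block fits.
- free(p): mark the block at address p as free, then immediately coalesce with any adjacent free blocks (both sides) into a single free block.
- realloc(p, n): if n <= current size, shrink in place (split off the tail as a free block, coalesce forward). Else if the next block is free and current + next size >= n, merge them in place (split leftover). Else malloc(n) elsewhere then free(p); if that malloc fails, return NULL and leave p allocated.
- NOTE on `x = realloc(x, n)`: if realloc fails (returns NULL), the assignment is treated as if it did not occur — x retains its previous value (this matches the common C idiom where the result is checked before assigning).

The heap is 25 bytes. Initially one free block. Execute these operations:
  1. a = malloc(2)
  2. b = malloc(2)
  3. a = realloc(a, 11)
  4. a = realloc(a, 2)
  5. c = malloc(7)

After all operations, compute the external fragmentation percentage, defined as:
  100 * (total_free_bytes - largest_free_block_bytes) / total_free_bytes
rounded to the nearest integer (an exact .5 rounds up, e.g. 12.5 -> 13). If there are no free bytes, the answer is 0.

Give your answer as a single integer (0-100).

Op 1: a = malloc(2) -> a = 0; heap: [0-1 ALLOC][2-24 FREE]
Op 2: b = malloc(2) -> b = 2; heap: [0-1 ALLOC][2-3 ALLOC][4-24 FREE]
Op 3: a = realloc(a, 11) -> a = 4; heap: [0-1 FREE][2-3 ALLOC][4-14 ALLOC][15-24 FREE]
Op 4: a = realloc(a, 2) -> a = 4; heap: [0-1 FREE][2-3 ALLOC][4-5 ALLOC][6-24 FREE]
Op 5: c = malloc(7) -> c = 6; heap: [0-1 FREE][2-3 ALLOC][4-5 ALLOC][6-12 ALLOC][13-24 FREE]
Free blocks: [2 12] total_free=14 largest=12 -> 100*(14-12)/14 = 200/14 ≈ 14.286 -> rounds to 14

Answer: 14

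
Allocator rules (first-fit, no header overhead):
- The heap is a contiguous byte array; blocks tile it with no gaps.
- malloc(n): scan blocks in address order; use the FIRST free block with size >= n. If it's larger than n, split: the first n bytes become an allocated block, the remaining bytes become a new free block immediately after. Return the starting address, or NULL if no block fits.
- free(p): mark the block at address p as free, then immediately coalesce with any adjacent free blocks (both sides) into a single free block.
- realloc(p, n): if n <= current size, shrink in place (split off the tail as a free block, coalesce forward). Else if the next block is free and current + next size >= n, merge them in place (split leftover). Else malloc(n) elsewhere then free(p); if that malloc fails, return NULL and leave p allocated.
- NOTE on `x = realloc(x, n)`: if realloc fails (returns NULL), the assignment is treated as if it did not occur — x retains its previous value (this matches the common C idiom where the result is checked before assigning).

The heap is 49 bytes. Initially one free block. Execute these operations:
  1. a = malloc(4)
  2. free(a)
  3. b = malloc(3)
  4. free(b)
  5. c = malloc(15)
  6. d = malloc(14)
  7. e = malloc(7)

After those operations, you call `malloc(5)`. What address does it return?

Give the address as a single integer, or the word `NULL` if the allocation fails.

Answer: 36

Derivation:
Op 1: a = malloc(4) -> a = 0; heap: [0-3 ALLOC][4-48 FREE]
Op 2: free(a) -> (freed a); heap: [0-48 FREE]
Op 3: b = malloc(3) -> b = 0; heap: [0-2 ALLOC][3-48 FREE]
Op 4: free(b) -> (freed b); heap: [0-48 FREE]
Op 5: c = malloc(15) -> c = 0; heap: [0-14 ALLOC][15-48 FREE]
Op 6: d = malloc(14) -> d = 15; heap: [0-14 ALLOC][15-28 ALLOC][29-48 FREE]
Op 7: e = malloc(7) -> e = 29; heap: [0-14 ALLOC][15-28 ALLOC][29-35 ALLOC][36-48 FREE]
malloc(5): first-fit scan over [0-14 ALLOC][15-28 ALLOC][29-35 ALLOC][36-48 FREE] -> 36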